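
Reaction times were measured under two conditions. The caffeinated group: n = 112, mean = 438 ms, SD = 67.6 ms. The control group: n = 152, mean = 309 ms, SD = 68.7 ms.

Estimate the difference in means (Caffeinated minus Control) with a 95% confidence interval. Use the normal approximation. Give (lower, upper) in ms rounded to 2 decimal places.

SE₁ = s₁/√n₁ = 67.6/√112 = 6.3876; SE₂ = 68.7/√152 = 5.5723.
Independent samples, unequal variances: SE_diff = √(SE₁² + SE₂²) = √(40.80143376 + 31.05052729) = 8.4766.
z* = 1.960, so margin of error = 1.960 × 8.4766 = 16.6141.
Difference in means = 438 − 309 = 129.0000.
129.0000 ± 16.6141 → (112.39, 145.61).

(112.39, 145.61)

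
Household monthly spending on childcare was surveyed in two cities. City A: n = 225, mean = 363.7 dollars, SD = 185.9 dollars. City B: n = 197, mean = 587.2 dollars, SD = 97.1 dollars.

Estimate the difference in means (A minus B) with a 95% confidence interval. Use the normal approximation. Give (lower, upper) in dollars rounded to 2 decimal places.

(-251.32, -195.68)

Standard errors of each mean: 185.9/√225 = 12.3933 and 97.1/√197 = 6.9181.
SE(x̄₁ − x̄₂) = √(12.3933² + 6.9181²) = 14.1934 for independent samples with unequal variances.
With z* = 1.960, the margin is 1.960 × 14.1934 = 27.8191.
x̄₁ − x̄₂ = 363.7 − 587.2 = -223.5000; the interval is -223.5000 ± 27.8191 = (-251.32, -195.68).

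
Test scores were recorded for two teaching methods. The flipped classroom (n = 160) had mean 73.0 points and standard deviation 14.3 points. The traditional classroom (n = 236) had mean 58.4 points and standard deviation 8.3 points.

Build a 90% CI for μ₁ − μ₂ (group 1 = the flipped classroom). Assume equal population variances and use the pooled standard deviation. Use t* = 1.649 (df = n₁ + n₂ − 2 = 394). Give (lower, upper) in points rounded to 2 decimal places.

(12.72, 16.48)

Pooled variance s_p² = [159·14.3² + 235·8.3²] / (160+236−2) = 123.6118, so s_p = 11.1181.
SE_diff = s_p·√(1/n₁ + 1/n₂) = 11.1181·√(1/160 + 1/236) = 1.1386.
t* = 1.649; margin = 1.649 × 1.1386 = 1.8776.
Difference = 73.0 − 58.4 = 14.6000.
14.6000 ± 1.8776 → (12.72, 16.48).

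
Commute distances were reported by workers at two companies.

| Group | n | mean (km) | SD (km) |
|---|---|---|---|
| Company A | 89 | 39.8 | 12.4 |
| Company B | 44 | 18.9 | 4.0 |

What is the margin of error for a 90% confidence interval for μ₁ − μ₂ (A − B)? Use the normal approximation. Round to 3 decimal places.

Standard errors of each mean: 12.4/√89 = 1.3144 and 4.0/√44 = 0.6030.
SE(x̄₁ − x̄₂) = √(1.3144² + 0.6030²) = 1.4461 for independent samples with unequal variances.
With z* = 1.645, the margin is 1.645 × 1.4461 = 2.3788.

2.379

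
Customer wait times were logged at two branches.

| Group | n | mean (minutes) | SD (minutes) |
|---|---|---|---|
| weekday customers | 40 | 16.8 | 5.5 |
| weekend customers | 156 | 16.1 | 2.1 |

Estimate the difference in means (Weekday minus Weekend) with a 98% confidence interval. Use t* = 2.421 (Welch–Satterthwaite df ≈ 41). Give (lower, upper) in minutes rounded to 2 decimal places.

Standard errors of each mean: 5.5/√40 = 0.8696 and 2.1/√156 = 0.1681.
SE(x̄₁ − x̄₂) = √(0.8696² + 0.1681²) = 0.8857 for independent samples with unequal variances.
With t* = 2.421, the margin is 2.421 × 0.8857 = 2.1443.
x̄₁ − x̄₂ = 16.8 − 16.1 = 0.7000; the interval is 0.7000 ± 2.1443 = (-1.44, 2.84).

(-1.44, 2.84)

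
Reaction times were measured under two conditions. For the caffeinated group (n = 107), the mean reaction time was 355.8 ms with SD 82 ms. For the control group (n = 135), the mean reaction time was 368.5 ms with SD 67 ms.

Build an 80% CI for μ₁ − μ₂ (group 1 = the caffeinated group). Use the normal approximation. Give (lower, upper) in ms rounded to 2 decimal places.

SE₁ = s₁/√n₁ = 82/√107 = 7.9272; SE₂ = 67/√135 = 5.7664.
Independent samples, unequal variances: SE_diff = √(SE₁² + SE₂²) = √(62.84049984 + 33.25136896) = 9.8026.
z* = 1.282, so margin of error = 1.282 × 9.8026 = 12.5669.
Difference in means = 355.8 − 368.5 = -12.7000.
-12.7000 ± 12.5669 → (-25.27, -0.13).

(-25.27, -0.13)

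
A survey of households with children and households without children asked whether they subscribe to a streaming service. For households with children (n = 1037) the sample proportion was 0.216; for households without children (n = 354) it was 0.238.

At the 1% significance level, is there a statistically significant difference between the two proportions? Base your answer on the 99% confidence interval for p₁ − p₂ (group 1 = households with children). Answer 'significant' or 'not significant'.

not significant

Each SE is √(p̂(1−p̂)/n): √(0.2160·0.7840/1037) = 0.01278 and √(0.2380·0.7620/354) = 0.02263.
SE(p̂₁ − p̂₂) = √(SE₁² + SE₂²) = √(0.0001633284 + 0.0005121169) = 0.02599, since the two samples are independent.
At 99% confidence z* = 2.576; margin = 2.576 × 0.02599 = 0.06695.
The difference is 0.2160 − 0.2380 = -0.0220, so the interval is -0.0220 ± 0.06695 = (-0.08895, 0.04495).
The interval (-0.08895, 0.04495) contains 0, so the difference is not significant.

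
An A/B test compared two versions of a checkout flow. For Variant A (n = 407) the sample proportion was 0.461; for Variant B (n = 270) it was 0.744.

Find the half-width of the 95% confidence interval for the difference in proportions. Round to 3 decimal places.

Each SE is √(p̂(1−p̂)/n): √(0.4610·0.5390/407) = 0.02471 and √(0.7440·0.2560/270) = 0.02656.
SE(p̂₁ − p̂₂) = √(SE₁² + SE₂²) = √(0.0006105841 + 0.0007054336) = 0.03628, since the two samples are independent.
At 95% confidence z* = 1.960; margin = 1.960 × 0.03628 = 0.07111.

0.071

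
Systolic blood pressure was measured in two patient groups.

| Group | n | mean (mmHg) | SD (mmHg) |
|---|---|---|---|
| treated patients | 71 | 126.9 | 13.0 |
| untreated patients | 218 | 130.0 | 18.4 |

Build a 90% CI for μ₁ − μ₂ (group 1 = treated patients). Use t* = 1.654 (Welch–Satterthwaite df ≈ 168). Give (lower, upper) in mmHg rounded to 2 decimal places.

Per-group SEs: s₁/√n₁ = 13.0/√71 = 1.5428, s₂/√n₂ = 18.4/√218 = 1.2462.
Unpooled SE of the difference: √(2.38023184 + 1.55301444) = 1.9832.
Margin of error = t* · SE = 1.654 × 1.9832 = 3.2802.
x̄₁ − x̄₂ = 126.9 − 130.0 = -3.1000.
CI: -3.1000 ± 3.2802 = (-6.38, 0.18).

(-6.38, 0.18)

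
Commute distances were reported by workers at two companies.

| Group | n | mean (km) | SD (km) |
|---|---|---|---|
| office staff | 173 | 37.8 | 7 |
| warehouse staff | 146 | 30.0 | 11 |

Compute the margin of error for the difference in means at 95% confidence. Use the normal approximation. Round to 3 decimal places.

2.067

Standard errors of each mean: 7/√173 = 0.5322 and 11/√146 = 0.9104.
SE(x̄₁ − x̄₂) = √(0.5322² + 0.9104²) = 1.0545 for independent samples with unequal variances.
With z* = 1.960, the margin is 1.960 × 1.0545 = 2.0668.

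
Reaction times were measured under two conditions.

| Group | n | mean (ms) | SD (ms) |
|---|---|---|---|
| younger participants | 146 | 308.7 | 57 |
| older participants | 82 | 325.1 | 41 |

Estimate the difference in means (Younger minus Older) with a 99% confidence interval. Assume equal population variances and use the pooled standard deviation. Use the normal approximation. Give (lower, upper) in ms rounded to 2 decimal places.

s_p = √[((n₁−1)s₁² + (n₂−1)s₂²)/(n₁+n₂−2)] = √[(145·57² + 81·41²)/226] = 51.8365.
SE = 51.8365·√(1/146 + 1/82) = 7.1535.
With z* = 2.576, margin = 2.576 × 7.1535 = 18.4274.
x̄₁ − x̄₂ = 308.7 − 325.1 = -16.4000; interval -16.4000 ± 18.4274 = (-34.83, 2.03).

(-34.83, 2.03)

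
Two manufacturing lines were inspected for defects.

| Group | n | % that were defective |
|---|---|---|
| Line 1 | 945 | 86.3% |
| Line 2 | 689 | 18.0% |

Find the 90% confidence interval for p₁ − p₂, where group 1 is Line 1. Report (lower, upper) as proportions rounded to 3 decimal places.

SE₁ = √(p̂₁(1−p̂₁)/n₁) = √(0.8630·0.1370/945) = 0.01119; SE₂ = √(0.1800·0.8200/689) = 0.01464.
Independent samples: SE of the difference = √(SE₁² + SE₂²) = √(0.0001252161 + 0.0002143296) = 0.01843.
z* for 90% confidence is 1.645, so the margin of error is 1.645 × 0.01843 = 0.03032.
Point estimate p̂₁ − p̂₂ = 0.8630 − 0.1800 = 0.6830.
0.6830 ± 0.03032 → (0.653, 0.713).

(0.653, 0.713)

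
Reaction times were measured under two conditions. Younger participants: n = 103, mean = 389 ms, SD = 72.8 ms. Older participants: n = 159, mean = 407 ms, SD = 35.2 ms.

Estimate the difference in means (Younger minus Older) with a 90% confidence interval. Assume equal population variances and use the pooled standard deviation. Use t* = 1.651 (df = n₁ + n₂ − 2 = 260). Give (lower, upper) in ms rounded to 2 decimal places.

s_p = √[((n₁−1)s₁² + (n₂−1)s₂²)/(n₁+n₂−2)] = √[(102·72.8² + 158·35.2²)/260] = 53.2177.
SE = 53.2177·√(1/103 + 1/159) = 6.7312.
With t* = 1.651, margin = 1.651 × 6.7312 = 11.1132.
x̄₁ − x̄₂ = 389 − 407 = -18.0000; interval -18.0000 ± 11.1132 = (-29.11, -6.89).

(-29.11, -6.89)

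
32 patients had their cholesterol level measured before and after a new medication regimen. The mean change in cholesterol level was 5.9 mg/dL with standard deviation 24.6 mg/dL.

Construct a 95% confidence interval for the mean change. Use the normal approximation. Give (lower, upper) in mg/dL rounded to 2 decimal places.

This is a matched-pairs design, so SE = s_d/√n = 24.6/√32 = 4.3487.
Margin = 1.960 × 4.3487 = 8.5235; the interval is 5.9 ± 8.5235 = (-2.62, 14.42).

(-2.62, 14.42)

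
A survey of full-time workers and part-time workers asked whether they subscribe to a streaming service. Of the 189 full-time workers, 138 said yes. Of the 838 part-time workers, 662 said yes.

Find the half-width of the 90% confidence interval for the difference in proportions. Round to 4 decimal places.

0.0579

Sample proportions: 138/189 = 0.7302, 662/838 = 0.7900.
Each SE is √(p̂(1−p̂)/n): √(0.7302·0.2698/189) = 0.03229 and √(0.7900·0.2100/838) = 0.01407.
SE(p̂₁ − p̂₂) = √(SE₁² + SE₂²) = √(0.0010426441 + 0.0001979649) = 0.03522, since the two samples are independent.
At 90% confidence z* = 1.645; margin = 1.645 × 0.03522 = 0.05794.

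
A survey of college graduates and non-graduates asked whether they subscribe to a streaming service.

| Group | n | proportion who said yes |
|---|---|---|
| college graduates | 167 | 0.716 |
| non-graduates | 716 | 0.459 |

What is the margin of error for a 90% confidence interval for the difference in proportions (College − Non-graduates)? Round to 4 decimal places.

SE₁ = √(p̂₁(1−p̂₁)/n₁) = √(0.7160·0.2840/167) = 0.03489; SE₂ = √(0.4590·0.5410/716) = 0.01862.
Independent samples: SE of the difference = √(SE₁² + SE₂²) = √(0.0012173121 + 0.0003467044) = 0.03955.
z* for 90% confidence is 1.645, so the margin of error is 1.645 × 0.03955 = 0.06506.

0.0651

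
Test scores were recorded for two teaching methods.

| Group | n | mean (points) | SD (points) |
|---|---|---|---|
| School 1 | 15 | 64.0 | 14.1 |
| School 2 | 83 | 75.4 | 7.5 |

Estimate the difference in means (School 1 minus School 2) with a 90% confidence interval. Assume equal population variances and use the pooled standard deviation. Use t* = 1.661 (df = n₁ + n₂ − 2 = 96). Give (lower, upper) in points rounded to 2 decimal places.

(-15.49, -7.31)

s_p = √[((n₁−1)s₁² + (n₂−1)s₂²)/(n₁+n₂−2)] = √[(14·14.1² + 82·7.5²)/96] = 8.7772.
SE = 8.7772·√(1/15 + 1/83) = 2.4625.
With t* = 1.661, margin = 1.661 × 2.4625 = 4.0902.
x̄₁ − x̄₂ = 64.0 − 75.4 = -11.4000; interval -11.4000 ± 4.0902 = (-15.49, -7.31).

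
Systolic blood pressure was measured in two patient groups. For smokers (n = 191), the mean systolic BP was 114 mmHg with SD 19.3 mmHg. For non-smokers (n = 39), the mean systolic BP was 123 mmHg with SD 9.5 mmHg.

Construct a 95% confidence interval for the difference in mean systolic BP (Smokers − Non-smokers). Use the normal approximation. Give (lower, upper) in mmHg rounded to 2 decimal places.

(-13.05, -4.95)

Standard errors of each mean: 19.3/√191 = 1.3965 and 9.5/√39 = 1.5212.
SE(x̄₁ − x̄₂) = √(1.3965² + 1.5212²) = 2.0650 for independent samples with unequal variances.
With z* = 1.960, the margin is 1.960 × 2.0650 = 4.0474.
x̄₁ − x̄₂ = 114 − 123 = -9.0000; the interval is -9.0000 ± 4.0474 = (-13.05, -4.95).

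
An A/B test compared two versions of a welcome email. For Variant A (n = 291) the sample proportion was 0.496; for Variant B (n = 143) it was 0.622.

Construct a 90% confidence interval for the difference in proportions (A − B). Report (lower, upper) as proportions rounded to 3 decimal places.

(-0.208, -0.044)

The two standard errors are √(0.4960×0.5040/291) = 0.02931 and √(0.6220×0.3780/143) = 0.04055.
Because the samples are independent, SE_diff = √(0.02931² + 0.04055²) = 0.05003.
Using z* = 1.645 for 90%, ME = 1.645 × 0.05003 = 0.08230.
p̂₁ − p̂₂ = -0.1260; interval -0.1260 ± 0.08230 gives (-0.208, -0.044).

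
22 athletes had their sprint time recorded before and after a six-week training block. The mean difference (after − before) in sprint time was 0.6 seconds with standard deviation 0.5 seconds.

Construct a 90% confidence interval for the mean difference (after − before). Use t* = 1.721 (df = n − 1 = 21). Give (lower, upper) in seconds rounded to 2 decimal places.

Paired design: SE = s_d/√n = 0.5/√22 = 0.1066.
t* = 1.721; margin of error = 1.721 × 0.1066 = 0.1835.
0.6 ± 0.1835 → (0.42, 0.78).

(0.42, 0.78)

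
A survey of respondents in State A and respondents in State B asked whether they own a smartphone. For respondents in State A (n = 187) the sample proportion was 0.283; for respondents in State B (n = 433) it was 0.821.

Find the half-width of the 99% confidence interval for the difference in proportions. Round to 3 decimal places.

0.097

The two standard errors are √(0.2830×0.7170/187) = 0.03294 and √(0.8210×0.1790/433) = 0.01842.
Because the samples are independent, SE_diff = √(0.03294² + 0.01842²) = 0.03774.
Using z* = 2.576 for 99%, ME = 2.576 × 0.03774 = 0.09722.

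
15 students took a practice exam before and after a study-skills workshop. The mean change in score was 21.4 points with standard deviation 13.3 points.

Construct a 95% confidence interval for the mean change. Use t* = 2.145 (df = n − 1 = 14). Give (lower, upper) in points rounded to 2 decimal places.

(14.03, 28.77)

Paired design: SE = s_d/√n = 13.3/√15 = 3.4340.
t* = 2.145; margin of error = 2.145 × 3.4340 = 7.3659.
21.4 ± 7.3659 → (14.03, 28.77).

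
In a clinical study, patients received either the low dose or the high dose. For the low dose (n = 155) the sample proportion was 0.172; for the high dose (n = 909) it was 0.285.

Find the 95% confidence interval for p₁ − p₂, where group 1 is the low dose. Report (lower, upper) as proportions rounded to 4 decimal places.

(-0.1793, -0.0467)

The two standard errors are √(0.1720×0.8280/155) = 0.03031 and √(0.2850×0.7150/909) = 0.01497.
Because the samples are independent, SE_diff = √(0.03031² + 0.01497²) = 0.03381.
Using z* = 1.960 for 95%, ME = 1.960 × 0.03381 = 0.06627.
p̂₁ − p̂₂ = -0.1130; interval -0.1130 ± 0.06627 gives (-0.1793, -0.0467).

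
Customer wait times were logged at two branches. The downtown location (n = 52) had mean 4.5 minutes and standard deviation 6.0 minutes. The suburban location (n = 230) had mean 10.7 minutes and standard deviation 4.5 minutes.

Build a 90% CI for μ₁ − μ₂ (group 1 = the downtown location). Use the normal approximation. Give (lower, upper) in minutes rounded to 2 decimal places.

SE₁ = s₁/√n₁ = 6.0/√52 = 0.8321; SE₂ = 4.5/√230 = 0.2967.
Independent samples, unequal variances: SE_diff = √(SE₁² + SE₂²) = √(0.69239041 + 0.08803089) = 0.8834.
z* = 1.645, so margin of error = 1.645 × 0.8834 = 1.4532.
Difference in means = 4.5 − 10.7 = -6.2000.
-6.2000 ± 1.4532 → (-7.65, -4.75).

(-7.65, -4.75)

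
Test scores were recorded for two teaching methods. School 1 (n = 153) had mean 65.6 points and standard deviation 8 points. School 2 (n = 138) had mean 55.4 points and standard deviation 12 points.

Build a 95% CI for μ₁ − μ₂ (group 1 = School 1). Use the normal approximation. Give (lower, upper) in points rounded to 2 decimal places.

(7.83, 12.57)

SE₁ = s₁/√n₁ = 8/√153 = 0.6468; SE₂ = 12/√138 = 1.0215.
Independent samples, unequal variances: SE_diff = √(SE₁² + SE₂²) = √(0.41835024 + 1.04346225) = 1.2091.
z* = 1.960, so margin of error = 1.960 × 1.2091 = 2.3698.
Difference in means = 65.6 − 55.4 = 10.2000.
10.2000 ± 2.3698 → (7.83, 12.57).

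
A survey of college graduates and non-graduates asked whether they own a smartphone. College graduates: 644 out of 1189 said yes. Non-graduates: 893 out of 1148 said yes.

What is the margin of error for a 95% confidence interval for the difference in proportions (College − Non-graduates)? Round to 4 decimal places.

First, p̂₁ = 644/1189 = 0.5416; p̂₂ = 893/1148 = 0.7779.
The two standard errors are √(0.5416×0.4584/1189) = 0.01445 and √(0.7779×0.2221/1148) = 0.01227.
Because the samples are independent, SE_diff = √(0.01445² + 0.01227²) = 0.01896.
Using z* = 1.960 for 95%, ME = 1.960 × 0.01896 = 0.03716.

0.0372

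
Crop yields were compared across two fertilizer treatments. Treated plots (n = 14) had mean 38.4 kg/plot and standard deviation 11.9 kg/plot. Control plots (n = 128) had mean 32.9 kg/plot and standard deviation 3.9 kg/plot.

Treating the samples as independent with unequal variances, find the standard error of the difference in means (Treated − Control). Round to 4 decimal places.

3.1990

SE₁ = s₁/√n₁ = 11.9/√14 = 3.1804; SE₂ = 3.9/√128 = 0.3447.
Independent samples, unequal variances: SE_diff = √(SE₁² + SE₂²) = √(10.11494416 + 0.11881809) = 3.1990.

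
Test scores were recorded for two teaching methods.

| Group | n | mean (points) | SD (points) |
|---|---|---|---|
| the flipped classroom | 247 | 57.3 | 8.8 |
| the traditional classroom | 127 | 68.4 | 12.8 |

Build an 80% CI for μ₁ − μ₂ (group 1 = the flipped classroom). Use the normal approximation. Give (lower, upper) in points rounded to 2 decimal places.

(-12.72, -9.48)

SE₁ = s₁/√n₁ = 8.8/√247 = 0.5599; SE₂ = 12.8/√127 = 1.1358.
Independent samples, unequal variances: SE_diff = √(SE₁² + SE₂²) = √(0.31348801 + 1.29004164) = 1.2663.
z* = 1.282, so margin of error = 1.282 × 1.2663 = 1.6234.
Difference in means = 57.3 − 68.4 = -11.1000.
-11.1000 ± 1.6234 → (-12.72, -9.48).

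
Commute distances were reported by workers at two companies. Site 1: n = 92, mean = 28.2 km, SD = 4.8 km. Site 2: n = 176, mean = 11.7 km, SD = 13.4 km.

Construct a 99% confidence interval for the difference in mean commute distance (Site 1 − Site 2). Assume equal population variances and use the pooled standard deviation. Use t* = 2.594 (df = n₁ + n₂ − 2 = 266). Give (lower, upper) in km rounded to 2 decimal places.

(12.75, 20.25)

s_p = √[((n₁−1)s₁² + (n₂−1)s₂²)/(n₁+n₂−2)] = √[(91·4.8² + 175·13.4²)/266] = 11.2256.
SE = 11.2256·√(1/92 + 1/176) = 1.4442.
With t* = 2.594, margin = 2.594 × 1.4442 = 3.7463.
x̄₁ − x̄₂ = 28.2 − 11.7 = 16.5000; interval 16.5000 ± 3.7463 = (12.75, 20.25).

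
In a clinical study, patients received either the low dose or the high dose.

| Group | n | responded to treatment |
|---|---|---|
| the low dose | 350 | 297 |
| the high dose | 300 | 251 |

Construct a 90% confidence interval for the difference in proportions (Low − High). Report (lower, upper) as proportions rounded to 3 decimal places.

(-0.035, 0.059)

First, p̂₁ = 297/350 = 0.8486; p̂₂ = 251/300 = 0.8367.
The two standard errors are √(0.8486×0.1514/350) = 0.01916 and √(0.8367×0.1633/300) = 0.02134.
Because the samples are independent, SE_diff = √(0.01916² + 0.02134²) = 0.02868.
Using z* = 1.645 for 90%, ME = 1.645 × 0.02868 = 0.04718.
p̂₁ − p̂₂ = 0.0119; interval 0.0119 ± 0.04718 gives (-0.035, 0.059).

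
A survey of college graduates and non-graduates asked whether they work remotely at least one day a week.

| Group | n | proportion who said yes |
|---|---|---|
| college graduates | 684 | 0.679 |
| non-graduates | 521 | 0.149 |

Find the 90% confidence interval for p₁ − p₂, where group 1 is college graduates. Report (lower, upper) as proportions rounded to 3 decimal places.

The two standard errors are √(0.6790×0.3210/684) = 0.01785 and √(0.1490×0.8510/521) = 0.01560.
Because the samples are independent, SE_diff = √(0.01785² + 0.01560²) = 0.02371.
Using z* = 1.645 for 90%, ME = 1.645 × 0.02371 = 0.03900.
p̂₁ − p̂₂ = 0.5300; interval 0.5300 ± 0.03900 gives (0.491, 0.569).

(0.491, 0.569)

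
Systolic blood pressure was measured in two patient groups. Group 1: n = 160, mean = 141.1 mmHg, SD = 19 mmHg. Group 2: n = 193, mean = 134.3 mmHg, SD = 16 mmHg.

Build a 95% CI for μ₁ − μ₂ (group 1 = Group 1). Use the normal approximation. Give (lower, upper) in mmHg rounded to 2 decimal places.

Per-group SEs: s₁/√n₁ = 19/√160 = 1.5021, s₂/√n₂ = 16/√193 = 1.1517.
Unpooled SE of the difference: √(2.25630441 + 1.32641289) = 1.8928.
Margin of error = z* · SE = 1.960 × 1.8928 = 3.7099.
x̄₁ − x̄₂ = 141.1 − 134.3 = 6.8000.
CI: 6.8000 ± 3.7099 = (3.09, 10.51).

(3.09, 10.51)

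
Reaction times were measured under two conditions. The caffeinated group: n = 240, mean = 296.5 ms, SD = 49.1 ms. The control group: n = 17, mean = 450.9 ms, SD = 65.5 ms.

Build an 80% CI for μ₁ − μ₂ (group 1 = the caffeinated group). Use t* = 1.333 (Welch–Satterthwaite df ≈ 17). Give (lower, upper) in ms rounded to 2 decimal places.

Per-group SEs: s₁/√n₁ = 49.1/√240 = 3.1694, s₂/√n₂ = 65.5/√17 = 15.8861.
Unpooled SE of the difference: √(10.04509636 + 252.36817321) = 16.1992.
Margin of error = t* · SE = 1.333 × 16.1992 = 21.5935.
x̄₁ − x̄₂ = 296.5 − 450.9 = -154.4000.
CI: -154.4000 ± 21.5935 = (-175.99, -132.81).

(-175.99, -132.81)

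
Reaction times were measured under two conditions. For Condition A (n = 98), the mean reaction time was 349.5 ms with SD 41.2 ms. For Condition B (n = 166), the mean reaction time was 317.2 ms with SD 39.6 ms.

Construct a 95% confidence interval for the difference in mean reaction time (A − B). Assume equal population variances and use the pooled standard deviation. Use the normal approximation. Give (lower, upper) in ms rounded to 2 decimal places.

s_p = √[((n₁−1)s₁² + (n₂−1)s₂²)/(n₁+n₂−2)] = √[(97·41.2² + 165·39.6²)/262] = 40.1998.
SE = 40.1998·√(1/98 + 1/166) = 5.1210.
With z* = 1.960, margin = 1.960 × 5.1210 = 10.0372.
x̄₁ − x̄₂ = 349.5 − 317.2 = 32.3000; interval 32.3000 ± 10.0372 = (22.26, 42.34).

(22.26, 42.34)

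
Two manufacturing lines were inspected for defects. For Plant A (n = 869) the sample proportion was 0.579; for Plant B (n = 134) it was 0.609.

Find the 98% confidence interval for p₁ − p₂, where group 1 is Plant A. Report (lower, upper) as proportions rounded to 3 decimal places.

(-0.136, 0.076)

Each SE is √(p̂(1−p̂)/n): √(0.5790·0.4210/869) = 0.01675 and √(0.6090·0.3910/134) = 0.04215.
SE(p̂₁ − p̂₂) = √(SE₁² + SE₂²) = √(0.0002805625 + 0.0017766225) = 0.04536, since the two samples are independent.
At 98% confidence z* = 2.326; margin = 2.326 × 0.04536 = 0.10551.
The difference is 0.5790 − 0.6090 = -0.0300, so the interval is -0.0300 ± 0.10551 = (-0.136, 0.076).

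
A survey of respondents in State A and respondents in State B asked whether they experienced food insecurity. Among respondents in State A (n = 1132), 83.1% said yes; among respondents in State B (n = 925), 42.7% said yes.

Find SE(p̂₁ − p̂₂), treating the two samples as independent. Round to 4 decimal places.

The two standard errors are √(0.8310×0.1690/1132) = 0.01114 and √(0.4270×0.5730/925) = 0.01626.
Because the samples are independent, SE_diff = √(0.01114² + 0.01626²) = 0.01971.

0.0197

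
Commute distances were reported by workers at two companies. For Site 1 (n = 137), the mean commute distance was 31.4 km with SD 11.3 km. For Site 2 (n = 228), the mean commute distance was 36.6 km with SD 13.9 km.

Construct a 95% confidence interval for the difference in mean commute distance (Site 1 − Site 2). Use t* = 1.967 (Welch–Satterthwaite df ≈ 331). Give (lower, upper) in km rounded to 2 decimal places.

(-7.82, -2.58)

SE₁ = s₁/√n₁ = 11.3/√137 = 0.9654; SE₂ = 13.9/√228 = 0.9205.
Independent samples, unequal variances: SE_diff = √(SE₁² + SE₂²) = √(0.93199716 + 0.84732025) = 1.3339.
t* = 1.967, so margin of error = 1.967 × 1.3339 = 2.6238.
Difference in means = 31.4 − 36.6 = -5.2000.
-5.2000 ± 2.6238 → (-7.82, -2.58).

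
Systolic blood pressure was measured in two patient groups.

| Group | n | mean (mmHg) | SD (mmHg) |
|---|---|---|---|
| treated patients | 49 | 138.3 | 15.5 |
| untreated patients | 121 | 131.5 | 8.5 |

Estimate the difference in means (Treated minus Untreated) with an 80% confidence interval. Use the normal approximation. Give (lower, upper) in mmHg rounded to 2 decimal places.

SE₁ = s₁/√n₁ = 15.5/√49 = 2.2143; SE₂ = 8.5/√121 = 0.7727.
Independent samples, unequal variances: SE_diff = √(SE₁² + SE₂²) = √(4.90312449 + 0.59706529) = 2.3452.
z* = 1.282, so margin of error = 1.282 × 2.3452 = 3.0065.
Difference in means = 138.3 − 131.5 = 6.8000.
6.8000 ± 3.0065 → (3.79, 9.81).

(3.79, 9.81)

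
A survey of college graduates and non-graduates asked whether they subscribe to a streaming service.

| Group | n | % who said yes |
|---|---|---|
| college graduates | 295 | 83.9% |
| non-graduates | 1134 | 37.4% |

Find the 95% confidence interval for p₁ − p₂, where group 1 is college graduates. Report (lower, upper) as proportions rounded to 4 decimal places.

Each SE is √(p̂(1−p̂)/n): √(0.8390·0.1610/295) = 0.02140 and √(0.3740·0.6260/1134) = 0.01437.
SE(p̂₁ − p̂₂) = √(SE₁² + SE₂²) = √(0.00045796 + 0.0002064969) = 0.02578, since the two samples are independent.
At 95% confidence z* = 1.960; margin = 1.960 × 0.02578 = 0.05053.
The difference is 0.8390 − 0.3740 = 0.4650, so the interval is 0.4650 ± 0.05053 = (0.4145, 0.5155).

(0.4145, 0.5155)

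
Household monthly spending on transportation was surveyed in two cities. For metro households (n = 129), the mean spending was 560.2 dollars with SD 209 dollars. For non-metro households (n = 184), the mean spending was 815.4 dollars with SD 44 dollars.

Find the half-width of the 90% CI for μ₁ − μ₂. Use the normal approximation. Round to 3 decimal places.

Per-group SEs: s₁/√n₁ = 209/√129 = 18.4014, s₂/√n₂ = 44/√184 = 3.2437.
Unpooled SE of the difference: √(338.61152196 + 10.52158969) = 18.6851.
Margin of error = z* · SE = 1.645 × 18.6851 = 30.7370.

30.737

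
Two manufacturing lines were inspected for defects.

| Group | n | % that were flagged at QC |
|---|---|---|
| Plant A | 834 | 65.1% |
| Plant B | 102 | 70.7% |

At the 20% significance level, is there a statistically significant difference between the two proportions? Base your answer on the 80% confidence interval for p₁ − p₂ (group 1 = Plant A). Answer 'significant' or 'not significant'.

not significant

Each SE is √(p̂(1−p̂)/n): √(0.6510·0.3490/834) = 0.01651 and √(0.7070·0.2930/102) = 0.04507.
SE(p̂₁ − p̂₂) = √(SE₁² + SE₂²) = √(0.0002725801 + 0.0020313049) = 0.04800, since the two samples are independent.
At 80% confidence z* = 1.282; margin = 1.282 × 0.04800 = 0.06154.
The difference is 0.6510 − 0.7070 = -0.0560, so the interval is -0.0560 ± 0.06154 = (-0.11754, 0.00554).
The interval (-0.11754, 0.00554) contains 0, so the difference is not significant.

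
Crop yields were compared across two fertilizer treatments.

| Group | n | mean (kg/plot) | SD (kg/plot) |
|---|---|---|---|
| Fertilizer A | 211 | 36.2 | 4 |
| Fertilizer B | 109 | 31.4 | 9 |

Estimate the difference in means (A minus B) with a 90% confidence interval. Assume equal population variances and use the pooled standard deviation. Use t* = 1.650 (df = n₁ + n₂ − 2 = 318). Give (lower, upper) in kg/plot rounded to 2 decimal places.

s_p = √[((n₁−1)s₁² + (n₂−1)s₂²)/(n₁+n₂−2)] = √[(210·4² + 108·9²)/318] = 6.1705.
SE = 6.1705·√(1/211 + 1/109) = 0.7278.
With t* = 1.650, margin = 1.650 × 0.7278 = 1.2009.
x̄₁ − x̄₂ = 36.2 − 31.4 = 4.8000; interval 4.8000 ± 1.2009 = (3.60, 6.00).

(3.60, 6.00)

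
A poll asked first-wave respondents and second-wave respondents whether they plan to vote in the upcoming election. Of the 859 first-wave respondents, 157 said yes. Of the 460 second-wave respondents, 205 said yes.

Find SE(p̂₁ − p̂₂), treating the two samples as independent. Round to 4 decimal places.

0.0267

Sample proportions: 157/859 = 0.1828, 205/460 = 0.4457.
Each SE is √(p̂(1−p̂)/n): √(0.1828·0.8172/859) = 0.01319 and √(0.4457·0.5543/460) = 0.02317.
SE(p̂₁ − p̂₂) = √(SE₁² + SE₂²) = √(0.0001739761 + 0.0005368489) = 0.02666, since the two samples are independent.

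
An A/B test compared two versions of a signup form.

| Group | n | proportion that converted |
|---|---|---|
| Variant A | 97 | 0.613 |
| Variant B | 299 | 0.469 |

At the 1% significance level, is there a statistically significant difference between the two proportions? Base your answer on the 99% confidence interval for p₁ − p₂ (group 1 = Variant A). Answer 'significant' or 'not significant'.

Each SE is √(p̂(1−p̂)/n): √(0.6130·0.3870/97) = 0.04945 and √(0.4690·0.5310/299) = 0.02886.
SE(p̂₁ − p̂₂) = √(SE₁² + SE₂²) = √(0.0024453025 + 0.0008328996) = 0.05726, since the two samples are independent.
At 99% confidence z* = 2.576; margin = 2.576 × 0.05726 = 0.14750.
The difference is 0.6130 − 0.4690 = 0.1440, so the interval is 0.1440 ± 0.14750 = (-0.00350, 0.29150).
The interval (-0.00350, 0.29150) contains 0, so the difference is not significant.

not significant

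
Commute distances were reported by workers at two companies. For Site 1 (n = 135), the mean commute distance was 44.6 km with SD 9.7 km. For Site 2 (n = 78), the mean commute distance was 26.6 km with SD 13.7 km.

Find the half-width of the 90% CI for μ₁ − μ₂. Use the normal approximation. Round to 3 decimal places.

Per-group SEs: s₁/√n₁ = 9.7/√135 = 0.8348, s₂/√n₂ = 13.7/√78 = 1.5512.
Unpooled SE of the difference: √(0.69689104 + 2.40622144) = 1.7616.
Margin of error = z* · SE = 1.645 × 1.7616 = 2.8978.

2.898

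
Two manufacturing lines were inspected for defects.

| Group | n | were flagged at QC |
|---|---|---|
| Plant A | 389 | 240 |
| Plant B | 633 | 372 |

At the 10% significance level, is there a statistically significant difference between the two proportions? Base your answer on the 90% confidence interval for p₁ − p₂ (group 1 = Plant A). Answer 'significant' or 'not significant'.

not significant

First, p̂₁ = 240/389 = 0.6170; p̂₂ = 372/633 = 0.5877.
The two standard errors are √(0.6170×0.3830/389) = 0.02465 and √(0.5877×0.4123/633) = 0.01957.
Because the samples are independent, SE_diff = √(0.02465² + 0.01957²) = 0.03147.
Using z* = 1.645 for 90%, ME = 1.645 × 0.03147 = 0.05177.
p̂₁ − p̂₂ = 0.0293; interval 0.0293 ± 0.05177 gives (-0.02247, 0.08107).
The interval (-0.02247, 0.08107) contains 0, so the difference is not significant.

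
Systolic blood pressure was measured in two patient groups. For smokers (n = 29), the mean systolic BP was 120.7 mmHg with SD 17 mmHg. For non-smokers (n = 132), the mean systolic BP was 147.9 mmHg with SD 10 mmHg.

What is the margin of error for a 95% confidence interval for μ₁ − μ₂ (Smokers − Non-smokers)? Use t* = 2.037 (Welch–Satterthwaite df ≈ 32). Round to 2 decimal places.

6.67

Per-group SEs: s₁/√n₁ = 17/√29 = 3.1568, s₂/√n₂ = 10/√132 = 0.8704.
Unpooled SE of the difference: √(9.96538624 + 0.75759616) = 3.2746.
Margin of error = t* · SE = 2.037 × 3.2746 = 6.6704.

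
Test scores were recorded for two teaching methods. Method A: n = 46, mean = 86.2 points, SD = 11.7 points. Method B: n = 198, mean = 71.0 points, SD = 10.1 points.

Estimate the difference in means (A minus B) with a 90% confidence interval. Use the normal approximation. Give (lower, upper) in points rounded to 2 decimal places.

SE₁ = s₁/√n₁ = 11.7/√46 = 1.7251; SE₂ = 10.1/√198 = 0.7178.
Independent samples, unequal variances: SE_diff = √(SE₁² + SE₂²) = √(2.97597001 + 0.51523684) = 1.8685.
z* = 1.645, so margin of error = 1.645 × 1.8685 = 3.0737.
Difference in means = 86.2 − 71.0 = 15.2000.
15.2000 ± 3.0737 → (12.13, 18.27).

(12.13, 18.27)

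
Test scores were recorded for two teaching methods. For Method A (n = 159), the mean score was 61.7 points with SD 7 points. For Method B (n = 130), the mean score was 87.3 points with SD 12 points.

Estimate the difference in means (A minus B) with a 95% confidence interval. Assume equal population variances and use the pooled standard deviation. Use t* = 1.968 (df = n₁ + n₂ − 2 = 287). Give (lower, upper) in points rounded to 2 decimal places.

(-27.83, -23.37)

Pooled variance s_p² = [158·7² + 129·12²] / (159+130−2) = 91.7003, so s_p = 9.5760.
SE_diff = s_p·√(1/n₁ + 1/n₂) = 9.5760·√(1/159 + 1/130) = 1.1323.
t* = 1.968; margin = 1.968 × 1.1323 = 2.2284.
Difference = 61.7 − 87.3 = -25.6000.
-25.6000 ± 2.2284 → (-27.83, -23.37).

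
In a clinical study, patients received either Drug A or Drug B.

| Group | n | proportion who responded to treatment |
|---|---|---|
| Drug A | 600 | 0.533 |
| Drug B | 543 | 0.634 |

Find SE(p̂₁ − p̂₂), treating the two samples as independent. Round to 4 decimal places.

0.0290

SE₁ = √(p̂₁(1−p̂₁)/n₁) = √(0.5330·0.4670/600) = 0.02037; SE₂ = √(0.6340·0.3660/543) = 0.02067.
Independent samples: SE of the difference = √(SE₁² + SE₂²) = √(0.0004149369 + 0.0004272489) = 0.02902.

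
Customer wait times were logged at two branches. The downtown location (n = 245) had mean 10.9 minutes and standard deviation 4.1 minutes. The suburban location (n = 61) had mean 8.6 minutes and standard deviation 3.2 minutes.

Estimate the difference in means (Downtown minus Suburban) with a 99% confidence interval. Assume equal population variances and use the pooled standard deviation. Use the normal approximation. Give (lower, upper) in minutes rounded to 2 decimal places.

s_p = √[((n₁−1)s₁² + (n₂−1)s₂²)/(n₁+n₂−2)] = √[(244·4.1² + 60·3.2²)/304] = 3.9387.
SE = 3.9387·√(1/245 + 1/61) = 0.5636.
With z* = 2.576, margin = 2.576 × 0.5636 = 1.4518.
x̄₁ − x̄₂ = 10.9 − 8.6 = 2.3000; interval 2.3000 ± 1.4518 = (0.85, 3.75).

(0.85, 3.75)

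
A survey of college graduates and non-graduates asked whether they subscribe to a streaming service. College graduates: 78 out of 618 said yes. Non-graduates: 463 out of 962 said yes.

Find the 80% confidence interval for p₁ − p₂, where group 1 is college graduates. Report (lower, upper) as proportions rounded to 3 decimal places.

(-0.382, -0.328)

Sample proportions: 78/618 = 0.1262, 463/962 = 0.4813.
Each SE is √(p̂(1−p̂)/n): √(0.1262·0.8738/618) = 0.01336 and √(0.4813·0.5187/962) = 0.01611.
SE(p̂₁ − p̂₂) = √(SE₁² + SE₂²) = √(0.0001784896 + 0.0002595321) = 0.02093, since the two samples are independent.
At 80% confidence z* = 1.282; margin = 1.282 × 0.02093 = 0.02683.
The difference is 0.1262 − 0.4813 = -0.3551, so the interval is -0.3551 ± 0.02683 = (-0.382, -0.328).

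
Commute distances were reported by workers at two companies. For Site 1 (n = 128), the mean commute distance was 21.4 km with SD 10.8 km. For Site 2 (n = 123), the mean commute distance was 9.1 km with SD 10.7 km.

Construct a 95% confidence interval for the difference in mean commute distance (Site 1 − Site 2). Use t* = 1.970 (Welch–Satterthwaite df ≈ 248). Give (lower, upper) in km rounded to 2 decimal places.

(9.63, 14.97)

Per-group SEs: s₁/√n₁ = 10.8/√128 = 0.9546, s₂/√n₂ = 10.7/√123 = 0.9648.
Unpooled SE of the difference: √(0.91126116 + 0.93083904) = 1.3572.
Margin of error = t* · SE = 1.970 × 1.3572 = 2.6737.
x̄₁ − x̄₂ = 21.4 − 9.1 = 12.3000.
CI: 12.3000 ± 2.6737 = (9.63, 14.97).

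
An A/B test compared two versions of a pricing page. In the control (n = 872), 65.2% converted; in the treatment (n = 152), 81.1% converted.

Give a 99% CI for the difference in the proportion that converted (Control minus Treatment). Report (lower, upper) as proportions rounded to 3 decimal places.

SE₁ = √(p̂₁(1−p̂₁)/n₁) = √(0.6520·0.3480/872) = 0.01613; SE₂ = √(0.8110·0.1890/152) = 0.03176.
Independent samples: SE of the difference = √(SE₁² + SE₂²) = √(0.0002601769 + 0.0010086976) = 0.03562.
z* for 99% confidence is 2.576, so the margin of error is 2.576 × 0.03562 = 0.09176.
Point estimate p̂₁ − p̂₂ = 0.6520 − 0.8110 = -0.1590.
-0.1590 ± 0.09176 → (-0.251, -0.067).

(-0.251, -0.067)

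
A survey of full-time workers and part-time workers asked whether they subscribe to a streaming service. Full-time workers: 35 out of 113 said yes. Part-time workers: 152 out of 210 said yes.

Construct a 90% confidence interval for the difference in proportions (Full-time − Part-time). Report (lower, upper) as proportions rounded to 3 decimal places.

(-0.502, -0.326)

Sample proportions: 35/113 = 0.3097, 152/210 = 0.7238.
Each SE is √(p̂(1−p̂)/n): √(0.3097·0.6903/113) = 0.04350 and √(0.7238·0.2762/210) = 0.03085.
SE(p̂₁ − p̂₂) = √(SE₁² + SE₂²) = √(0.00189225 + 0.0009517225) = 0.05333, since the two samples are independent.
At 90% confidence z* = 1.645; margin = 1.645 × 0.05333 = 0.08773.
The difference is 0.3097 − 0.7238 = -0.4141, so the interval is -0.4141 ± 0.08773 = (-0.502, -0.326).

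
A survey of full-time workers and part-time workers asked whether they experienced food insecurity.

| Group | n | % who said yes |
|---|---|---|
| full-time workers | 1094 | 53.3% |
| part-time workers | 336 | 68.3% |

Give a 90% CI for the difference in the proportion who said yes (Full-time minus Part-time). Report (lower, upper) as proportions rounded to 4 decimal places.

(-0.1986, -0.1014)

The two standard errors are √(0.5330×0.4670/1094) = 0.01508 and √(0.6830×0.3170/336) = 0.02538.
Because the samples are independent, SE_diff = √(0.01508² + 0.02538²) = 0.02952.
Using z* = 1.645 for 90%, ME = 1.645 × 0.02952 = 0.04856.
p̂₁ − p̂₂ = -0.1500; interval -0.1500 ± 0.04856 gives (-0.1986, -0.1014).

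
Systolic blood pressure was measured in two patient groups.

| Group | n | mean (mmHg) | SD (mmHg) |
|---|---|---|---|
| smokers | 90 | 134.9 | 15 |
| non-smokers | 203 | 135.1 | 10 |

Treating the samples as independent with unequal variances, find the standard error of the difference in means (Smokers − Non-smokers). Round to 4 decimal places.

1.7299

Per-group SEs: s₁/√n₁ = 15/√90 = 1.5811, s₂/√n₂ = 10/√203 = 0.7019.
Unpooled SE of the difference: √(2.49987721 + 0.49266361) = 1.7299.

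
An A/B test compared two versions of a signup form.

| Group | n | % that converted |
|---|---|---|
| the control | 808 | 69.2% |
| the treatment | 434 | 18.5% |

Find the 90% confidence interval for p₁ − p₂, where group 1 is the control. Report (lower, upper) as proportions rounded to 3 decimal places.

The two standard errors are √(0.6920×0.3080/808) = 0.01624 and √(0.1850×0.8150/434) = 0.01864.
Because the samples are independent, SE_diff = √(0.01624² + 0.01864²) = 0.02472.
Using z* = 1.645 for 90%, ME = 1.645 × 0.02472 = 0.04066.
p̂₁ − p̂₂ = 0.5070; interval 0.5070 ± 0.04066 gives (0.466, 0.548).

(0.466, 0.548)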